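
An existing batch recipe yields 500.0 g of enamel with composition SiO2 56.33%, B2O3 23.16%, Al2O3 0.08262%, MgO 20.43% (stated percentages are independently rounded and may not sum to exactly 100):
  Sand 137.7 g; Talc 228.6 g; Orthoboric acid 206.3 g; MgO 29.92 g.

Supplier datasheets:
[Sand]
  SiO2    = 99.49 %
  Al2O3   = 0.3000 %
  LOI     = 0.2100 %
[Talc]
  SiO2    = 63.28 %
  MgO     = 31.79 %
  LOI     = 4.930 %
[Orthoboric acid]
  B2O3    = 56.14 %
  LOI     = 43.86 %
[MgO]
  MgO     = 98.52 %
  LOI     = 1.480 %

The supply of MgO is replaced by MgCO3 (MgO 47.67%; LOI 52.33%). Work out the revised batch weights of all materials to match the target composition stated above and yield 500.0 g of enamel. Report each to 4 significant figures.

Revised batch per 500.0 g enamel:
  Sand: 137.7 g
  Talc: 228.6 g
  Orthoboric acid: 206.3 g
  MgCO3: 61.84 g
Total batch = 634.4 g; LOI loss = 134.4 g

Full float precision is kept from first step to last — the intermediate values are shown rounded off to 4 significant figures as written — each reported number is rounded exactly once; derived quantities are carried starting from the weights per 500.0 g of glass at exact precision (four oxide percentages, totals, the yield, glass mass, LOI) precisely as stated by the problem or answer text.
Oxide-by-oxide targets in 500.0 g enamel:
  SiO2: 56.33% × 500.0 = 281.6 g
  B2O3: 23.16% × 500.0 = 115.8 g
  Al2O3: 0.08262% × 500.0 = 0.4131 g
  MgO: 20.43% × 500.0 = 102.2 g
A balance pass over the oxides, applying the batch weights above, per the basis as stated (oxide sums agree with the targets given rounding of the digits):
  SiO2: 137.7·0.9949 + 228.6·0.6328 = 281.7 g (target 281.6 g)
  B2O3: 206.3·0.5614 = 115.8 g (target 115.8 g)
  Al2O3: 137.7·0.003000 = 0.4131 g (target 0.4131 g)
  MgO: 228.6·0.3179 + 61.84·0.4767 = 102.2 g (target 102.2 g)
Glass-mass closure: net batch after ignition = 500.0 g (the targets, summed, come to 500.0 g; versus the stated basis of 500.0 g — any gap is answer rounding).
Adding the batch up: Σ batch = 634.4 g; loss to ignition Σ batch·LOI = 134.4 g; yield: glass divided by total = 78.82%.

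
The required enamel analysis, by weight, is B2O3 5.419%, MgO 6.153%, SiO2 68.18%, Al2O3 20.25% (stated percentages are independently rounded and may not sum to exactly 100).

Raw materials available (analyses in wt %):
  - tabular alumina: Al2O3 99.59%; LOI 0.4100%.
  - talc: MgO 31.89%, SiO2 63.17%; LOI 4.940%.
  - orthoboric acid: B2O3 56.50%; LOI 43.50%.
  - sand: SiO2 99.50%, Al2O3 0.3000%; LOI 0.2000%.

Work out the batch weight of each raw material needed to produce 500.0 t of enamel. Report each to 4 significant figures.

Each numeric step keeps full precision at all times. Mid-chain values are displayed rounded to 4 significant digits at each printed step. Every reported result is rounded only once. Derived quantities are carried from the batch weights per 500.0 t of glass in full float precision (glass mass, the totals, the yield, four oxide percentages, ignition loss) as set out in either problem or answer.
Oxide mass targets, per 500.0 t enamel:
  B2O3: 5.419% × 500.0 = 27.10 t
  MgO: 6.153% × 500.0 = 30.76 t
  SiO2: 68.18% × 500.0 = 340.9 t
  Al2O3: 20.25% × 500.0 = 101.2 t
Per-oxide balance check with the batch weights as given, on the stated basis (delivered sums recover each target given rounding of the digits):
  B2O3: 47.96·0.5650 = 27.10 t (target 27.10 t)
  MgO: 96.47·0.3189 = 30.76 t (target 30.76 t)
  SiO2: 96.47·0.6317 + 281.4·0.9950 = 340.9 t (target 340.9 t)
  Al2O3: 100.8·0.9959 + 281.4·0.003000 = 101.2 t (target 101.2 t)
Glass-mass closure: the batch minus its LOI: 500.0 t (the Σ of target masses is 500.0 t; versus the stated basis of 500.0 t — deltas are rounding alone).
Batch total: Σ batch = 526.6 t; loss to ignition Σ batch·LOI = 26.60 t; glass ÷ batch gives a yield of 94.95%.

Batch per 500.0 t enamel:
  tabular alumina: 100.8 t
  talc: 96.47 t
  orthoboric acid: 47.96 t
  sand: 281.4 t
Total batch = 526.6 t; LOI loss = 26.60 t; yield = 94.95%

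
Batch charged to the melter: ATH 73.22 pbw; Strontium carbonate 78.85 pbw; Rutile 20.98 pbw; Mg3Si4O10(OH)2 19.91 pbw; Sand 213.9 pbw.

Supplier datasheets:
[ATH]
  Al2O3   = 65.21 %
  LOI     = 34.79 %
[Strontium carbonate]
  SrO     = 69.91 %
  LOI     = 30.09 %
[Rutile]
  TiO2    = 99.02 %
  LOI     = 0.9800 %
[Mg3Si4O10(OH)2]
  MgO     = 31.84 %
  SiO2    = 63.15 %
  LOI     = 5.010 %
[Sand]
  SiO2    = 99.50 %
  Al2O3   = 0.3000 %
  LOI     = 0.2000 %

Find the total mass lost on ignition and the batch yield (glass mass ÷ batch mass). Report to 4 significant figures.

Values along the way appear, rounded to 4 significant figures, as written. The whole derivation maintains exact precision in all steps; every reported result takes a single rounding; derived quantities, which include five oxide percentages, glass mass, yield, the totals, ignition loss, are recomputed at full float precision, as written in either problem or answer, starting from the weights at 356.0 pbw of glass.
Each material's LOI contribution:
  ATH: 73.22 × 0.3479 = 25.47 pbw
  Strontium carbonate: 78.85 × 0.3009 = 23.73 pbw
  Rutile: 20.98 × 0.009800 = 0.2056 pbw
  Mg3Si4O10(OH)2: 19.91 × 0.05010 = 0.9975 pbw
  Sand: 213.9 × 0.002000 = 0.4278 pbw
Total LOI = 50.83 pbw
Glass = batch − LOI = 406.9 − 50.83 = 356.0 pbw

LOI loss = 50.83 pbw; glass = 356.0 pbw; yield = 87.51%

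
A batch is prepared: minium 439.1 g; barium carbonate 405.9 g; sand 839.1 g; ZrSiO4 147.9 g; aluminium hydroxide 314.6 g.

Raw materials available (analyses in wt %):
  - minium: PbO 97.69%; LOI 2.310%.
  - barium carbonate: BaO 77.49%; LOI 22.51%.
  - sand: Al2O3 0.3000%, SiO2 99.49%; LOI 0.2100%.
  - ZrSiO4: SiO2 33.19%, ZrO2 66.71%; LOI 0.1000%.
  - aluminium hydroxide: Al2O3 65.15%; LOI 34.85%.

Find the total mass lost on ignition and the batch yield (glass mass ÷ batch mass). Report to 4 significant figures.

LOI loss = 213.1 g; glass = 1934 g; yield = 90.07%

All arithmetic carries full precision in every operation. Values along the way are shown rounded off to 4 significant digits as written. Every reported result includes exactly one rounding — all derived quantities, including yield, the totals, ignition loss, glass mass, the five compositions, are carried starting from the weights on 1934 g of glass at full float precision as they appear in the question or the answer.
Ignition loss by material:
  minium: 439.1 × 0.02310 = 10.14 g
  barium carbonate: 405.9 × 0.2251 = 91.37 g
  sand: 839.1 × 0.002100 = 1.762 g
  ZrSiO4: 147.9 × 0.001000 = 0.1479 g
  aluminium hydroxide: 314.6 × 0.3485 = 109.6 g
Total LOI = 213.1 g
Glass = batch − LOI = 2147 − 213.1 = 1934 g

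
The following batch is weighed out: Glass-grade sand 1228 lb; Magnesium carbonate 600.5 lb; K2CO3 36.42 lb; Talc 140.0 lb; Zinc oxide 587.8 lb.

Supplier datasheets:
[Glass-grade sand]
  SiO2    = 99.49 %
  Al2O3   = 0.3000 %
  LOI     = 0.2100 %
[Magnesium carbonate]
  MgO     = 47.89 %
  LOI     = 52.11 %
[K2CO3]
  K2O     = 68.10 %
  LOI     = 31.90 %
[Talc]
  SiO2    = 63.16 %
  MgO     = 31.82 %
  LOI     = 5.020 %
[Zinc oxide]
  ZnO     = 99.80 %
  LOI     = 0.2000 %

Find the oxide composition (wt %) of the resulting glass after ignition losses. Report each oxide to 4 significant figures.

All internal work carries full precision at every stage. In-progress results appear rounded to four significant figures across the worked steps; each reported value is rounded only once. Derived quantities, which include yield, the totals, glass mass, LOI, five oxide percentages, are re-derived at exact precision, as written in the question or the answer, from the batch weights at 2257 lb of glass.
Oxide-by-oxide delivered mass:
  ZnO: 587.8·0.9980 = 586.6 lb
  SiO2: 1228·0.9949 + 140.0·0.6316 = 1310 lb
  MgO: 600.5·0.4789 + 140.0·0.3182 = 332.1 lb
  K2O: 36.42·0.6810 = 24.80 lb
  Al2O3: 1228·0.003000 = 3.684 lb
LOI: 1228·0.002100 + 600.5·0.5211 + 36.42·0.3190 + 140.0·0.05020 + 587.8·0.002000 = 335.3 lb
Glass = total batch minus LOI = 2593 − 335.3 = 2257 lb (= Σ oxide masses)
wt % = oxide mass / glass mass × 100

Glass mass = 2257 lb (batch 2593 − LOI 335.3).
Composition: ZnO 25.99%, SiO2 58.04%, MgO 14.71%, K2O 1.099%, Al2O3 0.1632%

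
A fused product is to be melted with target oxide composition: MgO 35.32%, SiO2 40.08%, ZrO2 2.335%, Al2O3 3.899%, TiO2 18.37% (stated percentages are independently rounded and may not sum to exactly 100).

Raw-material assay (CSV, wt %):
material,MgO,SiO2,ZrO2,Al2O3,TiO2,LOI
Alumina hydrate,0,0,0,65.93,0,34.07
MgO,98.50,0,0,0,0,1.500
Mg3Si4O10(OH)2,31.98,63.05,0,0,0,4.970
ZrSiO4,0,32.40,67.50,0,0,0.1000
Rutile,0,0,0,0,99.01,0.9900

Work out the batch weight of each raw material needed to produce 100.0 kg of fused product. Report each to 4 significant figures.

The whole derivation maintains exact precision throughout — in-progress results are printed, rounded to four significant digits, between the steps. Every reported figure is rounded a single time; derived quantities, which include ignition loss, the five compositions, the yield, totals, net glass mass, are re-derived at full precision, precisely as stated by the question or the answer, from the weighed amounts per 100.0 kg of glass.
Oxide-by-oxide targets in 100.0 kg fused product:
  MgO: 35.32% × 100.0 = 35.32 kg
  SiO2: 40.08% × 100.0 = 40.08 kg
  ZrO2: 2.335% × 100.0 = 2.335 kg
  Al2O3: 3.899% × 100.0 = 3.899 kg
  TiO2: 18.37% × 100.0 = 18.37 kg
Verifying the oxide balance given the weights on record, against the basis in use (summed amounts equal target values given rounding of the digits):
  MgO: 15.80·0.9850 + 61.79·0.3198 = 35.32 kg (target 35.32 kg)
  SiO2: 61.79·0.6305 + 3.459·0.3240 = 40.08 kg (target 40.08 kg)
  ZrO2: 3.459·0.6750 = 2.335 kg (target 2.335 kg)
  Al2O3: 5.914·0.6593 = 3.899 kg (target 3.899 kg)
  TiO2: 18.55·0.9901 = 18.37 kg (target 18.37 kg)
Mass balance on the glass: Σ batch − LOI loss = 100.0 kg (targets for the oxides total 100.0 kg; stated basis 100.0 kg — a pure rounding effect).
Total batch = Σ batch = 105.5 kg; LOI removed, Σ of batch·LOI: 5.510 kg; glass ÷ batch gives a yield of 94.78%.

Batch per 100.0 kg fused product:
  Alumina hydrate: 5.914 kg
  MgO: 15.80 kg
  Mg3Si4O10(OH)2: 61.79 kg
  ZrSiO4: 3.459 kg
  Rutile: 18.55 kg
Total batch = 105.5 kg; LOI loss = 5.510 kg; yield = 94.78%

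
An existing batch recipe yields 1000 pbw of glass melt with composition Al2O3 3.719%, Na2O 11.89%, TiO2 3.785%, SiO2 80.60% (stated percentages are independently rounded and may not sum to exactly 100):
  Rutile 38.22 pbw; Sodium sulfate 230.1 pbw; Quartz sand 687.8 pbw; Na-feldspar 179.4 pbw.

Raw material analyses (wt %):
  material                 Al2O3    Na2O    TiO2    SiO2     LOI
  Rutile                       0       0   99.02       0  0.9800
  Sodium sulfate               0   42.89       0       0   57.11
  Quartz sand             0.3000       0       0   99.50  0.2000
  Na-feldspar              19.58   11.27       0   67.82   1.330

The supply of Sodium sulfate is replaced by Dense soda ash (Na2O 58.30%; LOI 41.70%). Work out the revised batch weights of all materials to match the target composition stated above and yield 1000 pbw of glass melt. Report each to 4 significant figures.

Revised batch per 1000 pbw glass melt:
  Rutile: 38.22 pbw
  Dense soda ash: 169.3 pbw
  Quartz sand: 687.8 pbw
  Na-feldspar: 179.4 pbw
Total batch = 1075 pbw; LOI loss = 74.73 pbw

Working values are printed rounded off to 4 significant figures at each printed step. Full precision is held from start to finish. Each reported number takes exactly one rounding; the derived quantities (ignition loss, yield, net glass mass, the four compositions, totals) are carried in full float precision using the weight values at 1000 pbw of glass exactly as shown in the question or the answer.
Per-oxide target masses for 1000 pbw glass melt:
  Al2O3: 3.719% × 1000 = 37.19 pbw
  Na2O: 11.89% × 1000 = 118.9 pbw
  TiO2: 3.785% × 1000 = 37.85 pbw
  SiO2: 80.60% × 1000 = 806.0 pbw
Balance tally, oxide-wise, given the weights on record, per the basis as stated (every target is met by its sum exact up to rounding of places):
  Al2O3: 687.8·0.003000 + 179.4·0.1958 = 37.19 pbw (target 37.19 pbw)
  Na2O: 169.3·0.5830 + 179.4·0.1127 = 118.9 pbw (target 118.9 pbw)
  TiO2: 38.22·0.9902 = 37.85 pbw (target 37.85 pbw)
  SiO2: 687.8·0.9950 + 179.4·0.6782 = 806.0 pbw (target 806.0 pbw)
Glass-mass closure: batch Σ − ignition loss = 1000 pbw (the targets, summed, come to 999.9 pbw; versus the stated basis of 1000 pbw — a pure rounding effect).
Summing the batch: Σ batch = 1075 pbw; LOI removed, Σ of batch·LOI: 74.73 pbw; yield: glass divided by total = 93.05%.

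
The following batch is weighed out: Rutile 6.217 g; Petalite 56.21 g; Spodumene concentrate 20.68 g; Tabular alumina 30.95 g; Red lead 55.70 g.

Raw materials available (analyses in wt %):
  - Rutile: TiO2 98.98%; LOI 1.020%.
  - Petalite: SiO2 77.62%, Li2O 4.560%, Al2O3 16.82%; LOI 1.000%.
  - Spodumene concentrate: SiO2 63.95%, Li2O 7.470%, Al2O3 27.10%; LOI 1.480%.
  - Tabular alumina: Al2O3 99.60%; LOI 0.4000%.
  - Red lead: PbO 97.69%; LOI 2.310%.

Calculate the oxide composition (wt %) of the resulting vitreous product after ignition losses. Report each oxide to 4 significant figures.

Rounding to four significant digits extends to every in-between result as displayed. All arithmetic carries full precision end to end. Each reported value is rounded only once — all derived quantities are recomputed at full float precision (totals, ignition loss, the yield, glass mass, five oxide percentages) starting from the weights at 167.4 g of glass, exactly as shown in the problem or answer text.
Mass of each oxide from the mix:
  TiO2: 6.217·0.9898 = 6.154 g
  SiO2: 56.21·0.7762 + 20.68·0.6395 = 56.86 g
  PbO: 55.70·0.9769 = 54.41 g
  Li2O: 56.21·0.04560 + 20.68·0.07470 = 4.108 g
  Al2O3: 56.21·0.1682 + 20.68·0.2710 + 30.95·0.9960 = 45.89 g
LOI: 6.217·0.01020 + 56.21·0.01000 + 20.68·0.01480 + 30.95·0.004000 + 55.70·0.02310 = 2.342 g
batch − LOI leaves glass = 169.8 − 2.342 = 167.4 g (equal to the oxide-mass sum)
each oxide over glass, ×100, is wt %

Glass mass = 167.4 g (batch 169.8 − LOI 2.342).
Composition: TiO2 3.676%, SiO2 33.96%, PbO 32.50%, Li2O 2.454%, Al2O3 27.41%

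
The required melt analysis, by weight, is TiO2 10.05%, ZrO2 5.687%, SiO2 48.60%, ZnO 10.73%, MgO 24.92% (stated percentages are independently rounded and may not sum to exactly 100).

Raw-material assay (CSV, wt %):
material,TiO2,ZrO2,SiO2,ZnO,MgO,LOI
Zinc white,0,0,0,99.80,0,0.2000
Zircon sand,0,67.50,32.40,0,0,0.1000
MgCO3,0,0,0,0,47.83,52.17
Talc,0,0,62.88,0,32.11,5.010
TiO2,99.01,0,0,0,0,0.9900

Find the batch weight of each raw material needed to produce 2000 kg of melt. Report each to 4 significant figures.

Batch per 2000 kg melt:
  Zinc white: 215.0 kg
  Zircon sand: 168.5 kg
  MgCO3: 62.56 kg
  Talc: 1459 kg
  TiO2: 203.0 kg
Total batch = 2108 kg; LOI loss = 108.3 kg; yield = 94.86%

Every computation maintains exact precision through every step; rounding to four significant figures governs every intermediate as printed — a single rounding completes every reported value — the derived quantities are carried in full precision (totals, five oxide percentages, the yield, glass mass, ignition loss) starting from the weights per 2000 kg of glass, as set out in either problem or answer.
Per-oxide target masses for 2000 kg melt:
  TiO2: 10.05% × 2000 = 201.0 kg
  ZrO2: 5.687% × 2000 = 113.7 kg
  SiO2: 48.60% × 2000 = 972.0 kg
  ZnO: 10.73% × 2000 = 214.6 kg
  MgO: 24.92% × 2000 = 498.4 kg
Checking each oxide sum with the batch weights as given, versus the basis set out (target by target, the sums agree exact up to rounding of places):
  TiO2: 203.0·0.9901 = 201.0 kg (target 201.0 kg)
  ZrO2: 168.5·0.6750 = 113.7 kg (target 113.7 kg)
  SiO2: 168.5·0.3240 + 1459·0.6288 = 972.0 kg (target 972.0 kg)
  ZnO: 215.0·0.9980 = 214.6 kg (target 214.6 kg)
  MgO: 62.56·0.4783 + 1459·0.3211 = 498.4 kg (target 498.4 kg)
Glass-mass bookkeeping: Σ batch − LOI loss = 2000 kg (oxide target masses add up to 2000 kg; against the stated basis, 2000 kg — differing by rounding only).
Batch total: Σ batch = 2108 kg; the LOI term Σ batch·LOI equals 108.3 kg; yield, glass over the total, = 94.86%.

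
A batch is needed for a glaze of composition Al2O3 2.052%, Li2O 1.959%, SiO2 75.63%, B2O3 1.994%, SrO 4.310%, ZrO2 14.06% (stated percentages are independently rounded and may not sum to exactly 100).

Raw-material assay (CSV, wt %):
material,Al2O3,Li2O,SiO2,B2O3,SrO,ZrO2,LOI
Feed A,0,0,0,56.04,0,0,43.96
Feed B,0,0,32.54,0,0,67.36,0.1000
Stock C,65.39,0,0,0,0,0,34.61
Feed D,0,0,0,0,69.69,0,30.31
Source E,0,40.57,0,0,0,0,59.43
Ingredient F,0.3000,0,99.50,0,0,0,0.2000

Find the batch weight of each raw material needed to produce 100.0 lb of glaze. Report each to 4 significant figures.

Values along the way are printed rounded off to 4 significant figures at each printed step; the working math runs at exact precision through the solve — each reported figure includes exactly one rounding. Derived quantities are recomputed using the weight values per 100.0 lb of glass at full float precision (glass mass, the six compositions, the totals, the yield, LOI), exactly as printed in either problem or answer.
Target masses of each oxide per 100.0 lb glaze:
  Al2O3: 2.052% × 100.0 = 2.052 lb
  Li2O: 1.959% × 100.0 = 1.959 lb
  SiO2: 75.63% × 100.0 = 75.63 lb
  B2O3: 1.994% × 100.0 = 1.994 lb
  SrO: 4.310% × 100.0 = 4.310 lb
  ZrO2: 14.06% × 100.0 = 14.06 lb
Verifying the oxide balance using the reported weights, at the basis given (sum by sum, the targets are met once rounding is allowed for):
  Al2O3: 2.821·0.6539 + 69.18·0.003000 = 2.052 lb (target 2.052 lb)
  Li2O: 4.829·0.4057 = 1.959 lb (target 1.959 lb)
  SiO2: 20.87·0.3254 + 69.18·0.9950 = 75.63 lb (target 75.63 lb)
  B2O3: 3.558·0.5604 = 1.994 lb (target 1.994 lb)
  SrO: 6.185·0.6969 = 4.310 lb (target 4.310 lb)
  ZrO2: 20.87·0.6736 = 14.06 lb (target 14.06 lb)
Glass-mass sanity pass: total batch − LOI = 100.0 lb (the targets, summed, come to 100.0 lb; versus the stated basis of 100.0 lb — deltas are rounding alone).
Batch grand total — Σ batch = 107.4 lb; loss to ignition Σ batch·LOI = 7.444 lb; yield = glass ÷ total batch = 93.07%.

Batch per 100.0 lb glaze:
  Feed A: 3.558 lb
  Feed B: 20.87 lb
  Stock C: 2.821 lb
  Feed D: 6.185 lb
  Source E: 4.829 lb
  Ingredient F: 69.18 lb
Total batch = 107.4 lb; LOI loss = 7.444 lb; yield = 93.07%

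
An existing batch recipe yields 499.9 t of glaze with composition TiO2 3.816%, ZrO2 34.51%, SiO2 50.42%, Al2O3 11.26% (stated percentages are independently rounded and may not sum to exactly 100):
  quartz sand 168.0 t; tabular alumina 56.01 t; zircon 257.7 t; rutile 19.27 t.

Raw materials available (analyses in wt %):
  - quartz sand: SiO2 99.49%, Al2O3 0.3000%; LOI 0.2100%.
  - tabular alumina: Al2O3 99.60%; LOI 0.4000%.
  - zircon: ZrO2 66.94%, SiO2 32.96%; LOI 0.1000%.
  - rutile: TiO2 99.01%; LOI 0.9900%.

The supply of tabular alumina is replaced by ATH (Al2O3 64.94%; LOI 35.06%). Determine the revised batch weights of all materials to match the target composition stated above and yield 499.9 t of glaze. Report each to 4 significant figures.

Intermediates are printed, rounded to 4 significant figures, alongside each step; the working math runs at exact precision in every operation. Every reported figure is rounded once only — derived quantities, which include the yield, totals, glass mass, ignition loss, four oxide percentages, are recomputed at exact precision, as quoted within problem or answer, from the batch weights per 499.9 t of glass.
The oxide mass targets at 499.9 t glaze:
  TiO2: 3.816% × 499.9 = 19.08 t
  ZrO2: 34.51% × 499.9 = 172.5 t
  SiO2: 50.42% × 499.9 = 252.0 t
  Al2O3: 11.26% × 499.9 = 56.29 t
Per-oxide balance check with the batch weights as given, for the quoted basis mass (summed amounts equal target values within answer rounding):
  TiO2: 19.27·0.9901 = 19.08 t (target 19.08 t)
  ZrO2: 257.7·0.6694 = 172.5 t (target 172.5 t)
  SiO2: 168.0·0.9949 + 257.7·0.3296 = 252.1 t (target 252.0 t)
  Al2O3: 168.0·0.003000 + 85.90·0.6494 = 56.29 t (target 56.29 t)
Glass-mass sanity pass: whole batch net of LOI = 500.0 t (targets for the oxides total 499.9 t; versus the stated basis of 499.9 t — rounding explains the deltas).
Summing the batch: Σ batch = 530.9 t; LOI loss = Σ batch·LOI = 30.92 t; yield: glass divided by total = 94.18%.

Revised batch per 499.9 t glaze:
  quartz sand: 168.0 t
  ATH: 85.90 t
  zircon: 257.7 t
  rutile: 19.27 t
Total batch = 530.9 t; LOI loss = 30.92 t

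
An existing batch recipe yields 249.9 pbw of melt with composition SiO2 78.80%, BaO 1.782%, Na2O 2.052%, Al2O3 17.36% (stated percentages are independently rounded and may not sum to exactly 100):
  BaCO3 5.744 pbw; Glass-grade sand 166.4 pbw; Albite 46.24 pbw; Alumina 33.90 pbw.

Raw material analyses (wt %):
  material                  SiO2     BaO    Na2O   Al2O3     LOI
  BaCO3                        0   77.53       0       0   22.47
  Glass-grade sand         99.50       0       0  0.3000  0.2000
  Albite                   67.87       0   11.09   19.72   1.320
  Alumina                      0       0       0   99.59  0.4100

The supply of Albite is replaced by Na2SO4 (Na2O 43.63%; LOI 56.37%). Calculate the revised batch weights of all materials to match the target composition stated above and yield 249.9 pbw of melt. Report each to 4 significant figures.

Mid-chain values appear, rounded to 4 significant digits, between the steps. Each numeric step carries exact precision at each step. Each reported figure takes just one rounding — the derived quantities (the yield, glass mass, the totals, four oxide percentages, LOI) are re-derived from the weighed amounts on 249.9 pbw of glass in full precision as given in the problem or answer text.
Oxide-by-oxide targets in 249.9 pbw melt:
  SiO2: 78.80% × 249.9 = 196.9 pbw
  BaO: 1.782% × 249.9 = 4.453 pbw
  Na2O: 2.052% × 249.9 = 5.128 pbw
  Al2O3: 17.36% × 249.9 = 43.38 pbw
Oxide-by-oxide audit from the weights as reported, against the basis in use (oxide sums agree with the targets modulo rounding of the values):
  SiO2: 197.9·0.9950 = 196.9 pbw (target 196.9 pbw)
  BaO: 5.744·0.7753 = 4.453 pbw (target 4.453 pbw)
  Na2O: 11.75·0.4363 = 5.127 pbw (target 5.128 pbw)
  Al2O3: 197.9·0.003000 + 42.97·0.9959 = 43.39 pbw (target 43.38 pbw)
Glass-mass closure: whole batch net of LOI = 249.9 pbw (summing oxide targets gives 249.9 pbw; versus the stated basis of 249.9 pbw — rounding explains the deltas).
Batch total: Σ batch = 258.4 pbw; loss to ignition Σ batch·LOI = 8.486 pbw; yield, glass over the total, = 96.72%.

Revised batch per 249.9 pbw melt:
  BaCO3: 5.744 pbw
  Glass-grade sand: 197.9 pbw
  Na2SO4: 11.75 pbw
  Alumina: 42.97 pbw
Total batch = 258.4 pbw; LOI loss = 8.486 pbw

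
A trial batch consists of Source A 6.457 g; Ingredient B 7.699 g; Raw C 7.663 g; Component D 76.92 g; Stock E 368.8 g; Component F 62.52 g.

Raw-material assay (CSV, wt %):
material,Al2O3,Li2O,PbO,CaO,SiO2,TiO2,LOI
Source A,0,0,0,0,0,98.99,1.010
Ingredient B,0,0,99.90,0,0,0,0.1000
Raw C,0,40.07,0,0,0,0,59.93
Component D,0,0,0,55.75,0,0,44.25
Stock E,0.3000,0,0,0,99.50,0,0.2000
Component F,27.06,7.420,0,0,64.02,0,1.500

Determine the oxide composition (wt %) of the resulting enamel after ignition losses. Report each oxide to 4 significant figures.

All arithmetic carries exact precision at every stage — values along the way are displayed rounded to four significant digits alongside each step; a single rounding yields each reported result — all derived quantities (six oxide percentages, ignition loss, the yield, the totals, net glass mass) are carried from the batch weights per 489.7 g of glass at full float precision as set out in problem or answer.
What the batch supplies per oxide:
  Al2O3: 368.8·0.003000 + 62.52·0.2706 = 18.02 g
  Li2O: 7.663·0.4007 + 62.52·0.07420 = 7.710 g
  PbO: 7.699·0.9990 = 7.691 g
  CaO: 76.92·0.5575 = 42.88 g
  SiO2: 368.8·0.9950 + 62.52·0.6402 = 407.0 g
  TiO2: 6.457·0.9899 = 6.392 g
LOI: 6.457·0.01010 + 7.699·0.001000 + 7.663·0.5993 + 76.92·0.4425 + 368.8·0.002000 + 62.52·0.01500 = 40.38 g
batch − LOI leaves glass = 530.1 − 40.38 = 489.7 g (the oxide masses sum to this)
wt %: oxide over glass, times 100

Glass mass = 489.7 g (batch 530.1 − LOI 40.38).
Composition: Al2O3 3.681%, Li2O 1.574%, PbO 1.571%, CaO 8.757%, SiO2 83.11%, TiO2 1.305%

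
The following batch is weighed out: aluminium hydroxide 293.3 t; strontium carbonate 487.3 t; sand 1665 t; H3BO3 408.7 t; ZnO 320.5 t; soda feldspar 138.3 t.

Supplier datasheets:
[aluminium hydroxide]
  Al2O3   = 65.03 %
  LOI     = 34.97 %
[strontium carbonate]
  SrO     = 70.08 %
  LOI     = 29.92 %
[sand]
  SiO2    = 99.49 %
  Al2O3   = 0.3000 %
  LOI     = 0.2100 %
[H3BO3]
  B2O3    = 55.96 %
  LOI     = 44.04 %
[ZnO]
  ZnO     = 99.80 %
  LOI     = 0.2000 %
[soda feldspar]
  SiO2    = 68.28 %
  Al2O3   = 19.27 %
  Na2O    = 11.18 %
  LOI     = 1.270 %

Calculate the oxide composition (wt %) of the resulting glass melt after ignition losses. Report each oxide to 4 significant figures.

The working math carries full precision in all steps — in-progress results are printed (rounded to 4 significant figures) in the working — exactly one rounding goes into every reported result. All derived quantities, which include net glass mass, six oxide percentages, the yield, the totals, ignition loss, are recomputed at full precision, as quoted within the problem or answer text, starting from the weights at 2879 t of glass.
Per-oxide mass from batch:
  SiO2: 1665·0.9949 + 138.3·0.6828 = 1751 t
  Al2O3: 293.3·0.6503 + 1665·0.003000 + 138.3·0.1927 = 222.4 t
  SrO: 487.3·0.7008 = 341.5 t
  ZnO: 320.5·0.9980 = 319.9 t
  B2O3: 408.7·0.5596 = 228.7 t
  Na2O: 138.3·0.1118 = 15.46 t
LOI: 293.3·0.3497 + 487.3·0.2992 + 1665·0.002100 + 408.7·0.4404 + 320.5·0.002000 + 138.3·0.01270 = 434.3 t
batch − LOI leaves glass = 3313 − 434.3 = 2879 t (matching Σ of the oxides)
percent by weight: oxide/glass ×100

Glass mass = 2879 t (batch 3313 − LOI 434.3).
Composition: SiO2 60.82%, Al2O3 7.725%, SrO 11.86%, ZnO 11.11%, B2O3 7.944%, Na2O 0.5371%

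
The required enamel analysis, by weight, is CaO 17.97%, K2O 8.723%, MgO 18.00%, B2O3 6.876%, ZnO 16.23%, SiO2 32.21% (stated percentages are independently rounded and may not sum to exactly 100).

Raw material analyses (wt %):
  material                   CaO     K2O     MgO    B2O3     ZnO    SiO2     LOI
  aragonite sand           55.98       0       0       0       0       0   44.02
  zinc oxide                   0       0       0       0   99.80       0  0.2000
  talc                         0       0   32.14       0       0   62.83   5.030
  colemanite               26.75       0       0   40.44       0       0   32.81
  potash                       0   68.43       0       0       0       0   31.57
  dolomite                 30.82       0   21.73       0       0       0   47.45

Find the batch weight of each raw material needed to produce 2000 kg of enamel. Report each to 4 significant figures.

The whole derivation maintains full precision end to end — in-progress results are shown rounded to 4 significant figures in the working. Each reported number takes just one rounding. The derived quantities (ignition loss, the yield, the six compositions, totals, net glass mass) are carried in exact precision from the batch weights on 2000 kg of glass, as written in either problem or answer.
The oxide mass targets at 2000 kg enamel:
  CaO: 17.97% × 2000 = 359.4 kg
  K2O: 8.723% × 2000 = 174.5 kg
  MgO: 18.00% × 2000 = 360.0 kg
  B2O3: 6.876% × 2000 = 137.5 kg
  ZnO: 16.23% × 2000 = 324.6 kg
  SiO2: 32.21% × 2000 = 644.2 kg
Balance tally, oxide-wise, using the reported weights, under the basis named above (sum by sum, the targets are met inside rounding margins):
  CaO: 402.3·0.5598 + 340.1·0.2675 + 140.2·0.3082 = 359.4 kg (target 359.4 kg)
  K2O: 254.9·0.6843 = 174.4 kg (target 174.5 kg)
  MgO: 1025·0.3214 + 140.2·0.2173 = 359.9 kg (target 360.0 kg)
  B2O3: 340.1·0.4044 = 137.5 kg (target 137.5 kg)
  ZnO: 325.3·0.9980 = 324.6 kg (target 324.6 kg)
  SiO2: 1025·0.6283 = 644.0 kg (target 644.2 kg)
The glass-mass cross-check: total batch − LOI = 2000 kg (per-oxide target masses sum to 2000 kg; basis as stated: 2000 kg — a pure rounding effect).
Batch total: Σ batch = 2488 kg; loss to ignition Σ batch·LOI = 487.9 kg; yield = glass ÷ total batch = 80.39%.

Batch per 2000 kg enamel:
  aragonite sand: 402.3 kg
  zinc oxide: 325.3 kg
  talc: 1025 kg
  colemanite: 340.1 kg
  potash: 254.9 kg
  dolomite: 140.2 kg
Total batch = 2488 kg; LOI loss = 487.9 kg; yield = 80.39%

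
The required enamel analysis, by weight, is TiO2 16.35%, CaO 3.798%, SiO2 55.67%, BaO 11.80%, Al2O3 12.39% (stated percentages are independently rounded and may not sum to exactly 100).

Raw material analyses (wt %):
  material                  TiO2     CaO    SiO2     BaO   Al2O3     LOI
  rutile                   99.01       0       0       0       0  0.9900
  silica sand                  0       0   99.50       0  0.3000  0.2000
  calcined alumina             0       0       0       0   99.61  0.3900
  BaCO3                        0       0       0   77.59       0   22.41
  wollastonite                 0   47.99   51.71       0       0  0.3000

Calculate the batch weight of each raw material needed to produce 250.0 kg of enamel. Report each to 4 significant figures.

Batch per 250.0 kg enamel:
  rutile: 41.28 kg
  silica sand: 129.6 kg
  calcined alumina: 30.71 kg
  BaCO3: 38.02 kg
  wollastonite: 19.79 kg
Total batch = 259.4 kg; LOI loss = 9.367 kg; yield = 96.39%

All arithmetic carries exact precision from first step to last — rounding to 4 significant digits governs each mid-chain value as shown — a single rounding produces each reported number — all derived quantities, including net glass mass, ignition loss, the yield, totals, the five compositions, are recomputed from the weighed amounts at 250.0 kg of glass in full precision as written in the question or the answer.
Target oxide masses per 250.0 kg enamel:
  TiO2: 16.35% × 250.0 = 40.88 kg
  CaO: 3.798% × 250.0 = 9.495 kg
  SiO2: 55.67% × 250.0 = 139.2 kg
  BaO: 11.80% × 250.0 = 29.50 kg
  Al2O3: 12.39% × 250.0 = 30.98 kg
A balance pass over the oxides, on the weights just shown, relative to the basis at hand (sums match the target masses exact up to rounding of places):
  TiO2: 41.28·0.9901 = 40.87 kg (target 40.88 kg)
  CaO: 19.79·0.4799 = 9.497 kg (target 9.495 kg)
  SiO2: 129.6·0.9950 + 19.79·0.5171 = 139.2 kg (target 139.2 kg)
  BaO: 38.02·0.7759 = 29.50 kg (target 29.50 kg)
  Al2O3: 129.6·0.003000 + 30.71·0.9961 = 30.98 kg (target 30.98 kg)
Auditing the glass mass value: batch total minus LOI = 250.0 kg (oxide target masses add up to 250.0 kg; basis as stated: 250.0 kg — a pure rounding effect).
Whole-batch sum: Σ batch = 259.4 kg; Σ batch·LOI gives LOI loss = 9.367 kg; as yield: glass ÷ batch → 96.39%.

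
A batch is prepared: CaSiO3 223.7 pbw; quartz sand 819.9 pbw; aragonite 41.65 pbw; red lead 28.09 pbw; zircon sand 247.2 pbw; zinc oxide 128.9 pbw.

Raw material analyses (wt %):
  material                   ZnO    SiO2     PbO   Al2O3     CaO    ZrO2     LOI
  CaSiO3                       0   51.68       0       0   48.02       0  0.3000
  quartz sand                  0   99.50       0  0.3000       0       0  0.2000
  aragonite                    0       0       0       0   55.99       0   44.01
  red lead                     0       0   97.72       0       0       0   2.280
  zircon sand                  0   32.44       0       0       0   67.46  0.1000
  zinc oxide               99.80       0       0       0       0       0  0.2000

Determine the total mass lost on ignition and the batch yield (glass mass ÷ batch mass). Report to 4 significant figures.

LOI loss = 21.79 pbw; glass = 1468 pbw; yield = 98.54%

Every computation runs at exact precision at each step; intermediates are printed, rounded to 4 significant digits, in the printout — a single rounding completes every reported figure; the derived quantities, including the six compositions, glass mass, the yield, the totals, LOI, are computed from the weighed amounts on 1468 pbw of glass in full precision precisely as stated by the question or the answer.
Material-by-material LOI:
  CaSiO3: 223.7 × 0.003000 = 0.6711 pbw
  quartz sand: 819.9 × 0.002000 = 1.640 pbw
  aragonite: 41.65 × 0.4401 = 18.33 pbw
  red lead: 28.09 × 0.02280 = 0.6405 pbw
  zircon sand: 247.2 × 0.001000 = 0.2472 pbw
  zinc oxide: 128.9 × 0.002000 = 0.2578 pbw
Total LOI = 21.79 pbw
Glass = batch − LOI = 1489 − 21.79 = 1468 pbw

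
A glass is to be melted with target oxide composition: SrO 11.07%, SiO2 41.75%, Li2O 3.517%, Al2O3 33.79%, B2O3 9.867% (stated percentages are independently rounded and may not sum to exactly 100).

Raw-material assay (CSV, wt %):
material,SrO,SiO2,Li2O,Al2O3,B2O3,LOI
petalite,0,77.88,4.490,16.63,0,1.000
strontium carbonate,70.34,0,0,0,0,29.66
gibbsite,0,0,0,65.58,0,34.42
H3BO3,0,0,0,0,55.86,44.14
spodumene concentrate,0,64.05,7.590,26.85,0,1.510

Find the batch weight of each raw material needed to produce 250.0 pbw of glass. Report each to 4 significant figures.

Every computation carries full float precision throughout — working values are shown, rounded to four significant figures, within the worked lines — every reported result is rounded a single time. All derived quantities, including net glass mass, LOI, the yield, five oxide percentages, the totals, are rebuilt from the weighed amounts for 250.0 pbw of glass at exact precision, exactly as printed in question or answer.
Target masses of each oxide per 250.0 pbw glass:
  SrO: 11.07% × 250.0 = 27.68 pbw
  SiO2: 41.75% × 250.0 = 104.4 pbw
  Li2O: 3.517% × 250.0 = 8.792 pbw
  Al2O3: 33.79% × 250.0 = 84.48 pbw
  B2O3: 9.867% × 250.0 = 24.67 pbw
Oxide-by-oxide audit given the weights on record, at the basis given (summed amounts equal target values modulo rounding of the values):
  SrO: 39.34·0.7034 = 27.67 pbw (target 27.68 pbw)
  SiO2: 75.46·0.7788 + 71.20·0.6405 = 104.4 pbw (target 104.4 pbw)
  Li2O: 75.46·0.04490 + 71.20·0.07590 = 8.792 pbw (target 8.792 pbw)
  Al2O3: 75.46·0.1663 + 80.52·0.6558 + 71.20·0.2685 = 84.47 pbw (target 84.48 pbw)
  B2O3: 44.16·0.5586 = 24.67 pbw (target 24.67 pbw)
Glass-mass sanity pass: batch total minus LOI = 250.0 pbw (oxide target masses add up to 250.0 pbw; basis as stated: 250.0 pbw — rounding explains the deltas).
Whole-batch sum: Σ batch = 310.7 pbw; ignition loss, Σ(batch × LOI) = 60.71 pbw; yield, glass over the total, = 80.46%.

Batch per 250.0 pbw glass:
  petalite: 75.46 pbw
  strontium carbonate: 39.34 pbw
  gibbsite: 80.52 pbw
  H3BO3: 44.16 pbw
  spodumene concentrate: 71.20 pbw
Total batch = 310.7 pbw; LOI loss = 60.71 pbw; yield = 80.46%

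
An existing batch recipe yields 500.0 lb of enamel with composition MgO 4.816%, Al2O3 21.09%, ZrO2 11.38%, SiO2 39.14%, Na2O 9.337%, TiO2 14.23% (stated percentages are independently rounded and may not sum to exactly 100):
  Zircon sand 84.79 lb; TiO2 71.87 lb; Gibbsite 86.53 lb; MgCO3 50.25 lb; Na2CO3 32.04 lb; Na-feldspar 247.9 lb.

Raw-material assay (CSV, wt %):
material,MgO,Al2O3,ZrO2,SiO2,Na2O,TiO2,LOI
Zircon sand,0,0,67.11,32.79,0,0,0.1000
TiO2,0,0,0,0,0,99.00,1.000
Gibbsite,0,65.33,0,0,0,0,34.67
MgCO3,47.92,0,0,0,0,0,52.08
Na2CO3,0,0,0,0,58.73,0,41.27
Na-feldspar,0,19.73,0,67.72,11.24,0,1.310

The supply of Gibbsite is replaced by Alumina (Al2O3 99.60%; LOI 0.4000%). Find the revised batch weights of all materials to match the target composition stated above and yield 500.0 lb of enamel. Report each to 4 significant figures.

Revised batch per 500.0 lb enamel:
  Zircon sand: 84.79 lb
  TiO2: 71.87 lb
  Alumina: 56.76 lb
  MgCO3: 50.25 lb
  Na2CO3: 32.04 lb
  Na-feldspar: 247.9 lb
Total batch = 543.6 lb; LOI loss = 43.67 lb

Intermediates are displayed with 4-significant-digit rounding within the worked lines. Each numeric step holds full float precision at each step; every reported value is rounded only once; all derived quantities, including yield, six oxide percentages, LOI, net glass mass, totals, are re-derived starting from the weights at 500.0 lb of glass at full float precision, as given in the question or the answer.
Target oxide masses per 500.0 lb enamel:
  MgO: 4.816% × 500.0 = 24.08 lb
  Al2O3: 21.09% × 500.0 = 105.4 lb
  ZrO2: 11.38% × 500.0 = 56.90 lb
  SiO2: 39.14% × 500.0 = 195.7 lb
  Na2O: 9.337% × 500.0 = 46.68 lb
  TiO2: 14.23% × 500.0 = 71.15 lb
Checking each oxide sum given the weights on record, under the basis named above (target by target, the sums agree net of answer rounding effects):
  MgO: 50.25·0.4792 = 24.08 lb (target 24.08 lb)
  Al2O3: 56.76·0.9960 + 247.9·0.1973 = 105.4 lb (target 105.4 lb)
  ZrO2: 84.79·0.6711 = 56.90 lb (target 56.90 lb)
  SiO2: 84.79·0.3279 + 247.9·0.6772 = 195.7 lb (target 195.7 lb)
  Na2O: 32.04·0.5873 + 247.9·0.1124 = 46.68 lb (target 46.68 lb)
  TiO2: 71.87·0.9900 = 71.15 lb (target 71.15 lb)
Consistency of the glass mass: total charge less LOI = 499.9 lb (the Σ of target masses is 500.0 lb; versus the stated basis of 500.0 lb — deltas are rounding alone).
Total batch = Σ batch = 543.6 lb; LOI loss = Σ batch·LOI = 43.67 lb; the yield ratio, glass ÷ batch: 91.97%.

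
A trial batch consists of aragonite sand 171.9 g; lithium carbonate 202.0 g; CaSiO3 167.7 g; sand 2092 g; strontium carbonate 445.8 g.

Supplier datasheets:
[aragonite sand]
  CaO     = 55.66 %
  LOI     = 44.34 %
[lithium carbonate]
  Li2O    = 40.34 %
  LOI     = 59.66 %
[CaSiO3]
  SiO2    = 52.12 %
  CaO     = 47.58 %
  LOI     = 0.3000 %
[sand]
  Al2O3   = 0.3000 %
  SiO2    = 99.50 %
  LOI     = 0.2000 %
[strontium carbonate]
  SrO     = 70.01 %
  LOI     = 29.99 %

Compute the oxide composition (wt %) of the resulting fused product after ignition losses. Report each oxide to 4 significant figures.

Full precision is held at each step. Mid-chain values appear (rounded to four significant digits) at each printed step — every reported figure takes exactly one rounding — the derived quantities are rebuilt in full float precision (the yield, totals, net glass mass, five oxide percentages, ignition loss) using the weight values for 2744 g of glass exactly as printed in the problem or answer text.
Mass of each oxide from the mix:
  Li2O: 202.0·0.4034 = 81.49 g
  Al2O3: 2092·0.003000 = 6.276 g
  SrO: 445.8·0.7001 = 312.1 g
  SiO2: 167.7·0.5212 + 2092·0.9950 = 2169 g
  CaO: 171.9·0.5566 + 167.7·0.4758 = 175.5 g
LOI: 171.9·0.4434 + 202.0·0.5966 + 167.7·0.003000 + 2092·0.002000 + 445.8·0.2999 = 335.1 g
Glass mass = batch − LOI = 3079 − 335.1 = 2744 g (= the summed oxide contributions)
percent by weight: oxide/glass ×100

Glass mass = 2744 g (batch 3079 − LOI 335.1).
Composition: Li2O 2.969%, Al2O3 0.2287%, SrO 11.37%, SiO2 79.04%, CaO 6.394%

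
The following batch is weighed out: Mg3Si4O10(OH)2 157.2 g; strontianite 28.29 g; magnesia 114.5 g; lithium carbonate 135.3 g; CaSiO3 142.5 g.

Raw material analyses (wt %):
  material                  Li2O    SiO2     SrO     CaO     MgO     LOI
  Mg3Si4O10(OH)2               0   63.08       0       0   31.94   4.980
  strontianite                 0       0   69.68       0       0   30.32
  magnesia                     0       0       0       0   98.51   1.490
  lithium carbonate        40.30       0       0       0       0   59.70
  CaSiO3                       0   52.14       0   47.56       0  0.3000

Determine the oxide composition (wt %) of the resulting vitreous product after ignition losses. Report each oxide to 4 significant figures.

Glass mass = 478.5 g (batch 577.8 − LOI 99.31).
Composition: Li2O 11.40%, SiO2 36.25%, SrO 4.120%, CaO 14.16%, MgO 34.07%

The whole derivation runs at exact precision in all steps; in-progress results are shown rounded off to 4 significant digits between the steps; each reported number is rounded exactly once; derived quantities are re-derived from the batch weights on 478.5 g of glass in full precision (totals, net glass mass, the five compositions, LOI, yield), exactly as shown in the problem or answer text.
Mass of each oxide from the mix:
  Li2O: 135.3·0.4030 = 54.53 g
  SiO2: 157.2·0.6308 + 142.5·0.5214 = 173.5 g
  SrO: 28.29·0.6968 = 19.71 g
  CaO: 142.5·0.4756 = 67.77 g
  MgO: 157.2·0.3194 + 114.5·0.9851 = 163.0 g
LOI: 157.2·0.04980 + 28.29·0.3032 + 114.5·0.01490 + 135.3·0.5970 + 142.5·0.003000 = 99.31 g
Net of LOI, the glass mass = 577.8 − 99.31 = 478.5 g (the oxide masses sum to this)
percent share: oxide ÷ glass, ×100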